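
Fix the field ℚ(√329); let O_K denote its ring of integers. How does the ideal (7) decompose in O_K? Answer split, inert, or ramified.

d = 329 ≡ 1 (mod 4), so O_K = ℤ[(1+√329)/2] and disc(K) = d = 329.
disc(K) = 329 = 7·47, so p = 7 is ramified.

ramified — (7) = 𝔭²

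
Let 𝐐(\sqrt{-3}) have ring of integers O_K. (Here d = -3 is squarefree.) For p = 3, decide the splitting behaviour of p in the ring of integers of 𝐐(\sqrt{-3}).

-3 mod 4 = 1, hence disc K = -3 and O_K = ℤ[(1+√-3)/2].
3 divides disc(K) = -3, so 3 ramifies.

ramified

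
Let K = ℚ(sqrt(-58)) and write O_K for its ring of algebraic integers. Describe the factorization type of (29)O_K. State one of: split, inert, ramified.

Since -58 ≢ 1 mod 4, the ring of integers is ℤ[√-58] with discriminant 4·(-58) = -232.
Ramification test: 29 | -232. The prime 29 ramifies in K.

ramifies in O_K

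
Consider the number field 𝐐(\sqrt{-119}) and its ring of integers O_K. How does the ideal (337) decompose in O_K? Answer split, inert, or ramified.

d = -119 ≡ 1 (mod 4), so O_K = ℤ[(1+√-119)/2] and disc(K) = d = -119.
Since gcd(337, -119) = 1 the prime 337 does not ramify.
(-119/337) = 218^168 mod 337 = 336, giving Legendre symbol -1.
Legendre symbol -1 ⇒ 337 is inert.

337 remains inert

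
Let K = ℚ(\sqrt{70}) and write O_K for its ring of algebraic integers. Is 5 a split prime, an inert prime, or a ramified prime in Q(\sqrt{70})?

d = 70 ≡ 2 (mod 4), so O_K = ℤ[√70] and disc(K) = 4d = 280.
Ramification test: 5 | 280. The prime 5 ramifies in K.

5 is ramified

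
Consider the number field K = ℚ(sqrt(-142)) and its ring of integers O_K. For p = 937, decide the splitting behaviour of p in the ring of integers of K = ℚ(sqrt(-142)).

937 remains inert

-142 mod 4 = 2, hence disc K = 4·(-142) = -568 and O_K = ℤ[√-142].
disc(K) = -568 is not divisible by 937; 937 is unramified.
Legendre symbol by Euler's criterion: (-142/937) ≡ (-142)^468 ≡ 936 (mod 937), i.e. (-142/937) = -1.
Legendre symbol -1 ⇒ 937 is inert.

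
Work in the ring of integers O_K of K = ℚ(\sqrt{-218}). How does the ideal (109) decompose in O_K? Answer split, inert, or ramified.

p ramifies

Since -218 ≢ 1 mod 4, the ring of integers is ℤ[√-218] with discriminant 4·(-218) = -872.
disc(K) = -872 = 109·(-8), so p = 109 is ramified.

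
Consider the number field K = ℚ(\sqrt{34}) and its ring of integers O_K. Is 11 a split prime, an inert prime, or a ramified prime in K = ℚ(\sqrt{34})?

p splits

34 mod 4 = 2, hence disc K = 4·34 = 136 and O_K = ℤ[√34].
11 ∤ 136, so 11 is unramified.
Euler's criterion: 34^5 mod 11 = 1. Thus (34|11) = 1.
(34/11) = 1, so 11 splits.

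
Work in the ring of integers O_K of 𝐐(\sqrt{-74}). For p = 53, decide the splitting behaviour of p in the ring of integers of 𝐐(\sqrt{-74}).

d = -74 ≡ 2 (mod 4), so O_K = ℤ[√-74] and disc(K) = 4d = -296.
Since gcd(53, -296) = 1 the prime 53 does not ramify.
Euler's criterion: (-74)^26 mod 53 = 52. Thus (-74|53) = -1.
Legendre symbol -1 ⇒ 53 is inert.

p is inert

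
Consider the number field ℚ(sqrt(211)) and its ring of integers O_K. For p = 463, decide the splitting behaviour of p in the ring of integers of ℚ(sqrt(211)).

Since 211 ≢ 1 mod 4, the ring of integers is ℤ[√211] with discriminant 4·211 = 844.
disc(K) = 844 is not divisible by 463; 463 is unramified.
Euler's criterion: 211^231 mod 463 = 1. Thus (211|463) = 1.
Legendre symbol 1 ⇒ 463 is split.

p splits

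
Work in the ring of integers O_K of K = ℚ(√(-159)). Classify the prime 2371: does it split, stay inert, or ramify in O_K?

inert — (2371) stays prime in O_K

d = -159 ≡ 1 (mod 4), so O_K = ℤ[(1+√-159)/2] and disc(K) = d = -159.
Since gcd(2371, -159) = 1 the prime 2371 does not ramify.
Compute (-159/2371) via Euler: 2212^((2371-1)/2) mod 2371 = 2370, so (-159/2371) = -1.
Legendre symbol -1 ⇒ 2371 is inert.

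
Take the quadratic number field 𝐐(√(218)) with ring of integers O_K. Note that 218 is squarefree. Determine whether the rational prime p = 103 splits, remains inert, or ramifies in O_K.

inert — (103) stays prime in O_K

d = 218 ≡ 2 (mod 4), so O_K = ℤ[√218] and disc(K) = 4d = 872.
Since gcd(103, 872) = 1 the prime 103 does not ramify.
Compute (218/103) via Euler: 12^((103-1)/2) mod 103 = 102, so (218/103) = -1.
(218/103) = -1, so 103 is inert.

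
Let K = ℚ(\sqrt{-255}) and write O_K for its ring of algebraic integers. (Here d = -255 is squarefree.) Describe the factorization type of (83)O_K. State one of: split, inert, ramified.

p splits

-255 mod 4 = 1, hence disc K = -255 and O_K = ℤ[(1+√-255)/2].
disc(K) = -255 is not divisible by 83; 83 is unramified.
(-255/83) = 77^41 mod 83 = 1, giving Legendre symbol 1.
(-255/83) = 1, so 83 splits.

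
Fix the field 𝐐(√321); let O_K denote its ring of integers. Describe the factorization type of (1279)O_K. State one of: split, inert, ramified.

p splits

d = 321 ≡ 1 (mod 4), so O_K = ℤ[(1+√321)/2] and disc(K) = d = 321.
disc(K) = 321 is not divisible by 1279; 1279 is unramified.
Compute (321/1279) via Euler: 321^((1279-1)/2) mod 1279 = 1, so (321/1279) = 1.
d is a quadratic residue mod p, hence 1279 splits in O_K.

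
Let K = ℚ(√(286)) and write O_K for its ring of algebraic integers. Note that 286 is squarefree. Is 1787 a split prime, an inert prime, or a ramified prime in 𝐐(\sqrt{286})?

inert — (1787) stays prime in O_K

d = 286 ≡ 2 (mod 4), so O_K = ℤ[√286] and disc(K) = 4d = 1144.
Since gcd(1787, 1144) = 1 the prime 1787 does not ramify.
(286/1787) = 286^893 mod 1787 = 1786, giving Legendre symbol -1.
(286/1787) = -1, so 1787 is inert.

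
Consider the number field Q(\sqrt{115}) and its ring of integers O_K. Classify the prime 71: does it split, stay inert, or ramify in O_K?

d = 115 ≡ 3 (mod 4), so O_K = ℤ[√115] and disc(K) = 4d = 460.
Since gcd(71, 460) = 1 the prime 71 does not ramify.
(115/71) = 44^35 mod 71 = 70, giving Legendre symbol -1.
Legendre symbol -1 ⇒ 71 is inert.

inert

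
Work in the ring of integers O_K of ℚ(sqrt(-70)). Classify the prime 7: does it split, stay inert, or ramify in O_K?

ramifies in O_K

d = -70 ≡ 2 (mod 4), so O_K = ℤ[√-70] and disc(K) = 4d = -280.
7 divides disc(K) = -280, so 7 ramifies.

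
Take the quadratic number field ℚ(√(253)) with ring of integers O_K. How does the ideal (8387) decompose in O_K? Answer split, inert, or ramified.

d = 253 ≡ 1 (mod 4), so O_K = ℤ[(1+√253)/2] and disc(K) = d = 253.
8387 ∤ 253, so 8387 is unramified.
Euler's criterion: 253^4193 mod 8387 = 8386. Thus (253|8387) = -1.
(253/8387) = -1, so 8387 is inert.

inert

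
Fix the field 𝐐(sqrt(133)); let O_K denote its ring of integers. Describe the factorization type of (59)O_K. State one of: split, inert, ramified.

59 splits in O_K

Since 133 ≡ 1 mod 4, the ring of integers is ℤ[(1+√133)/2] with discriminant 133.
disc(K) = 133 is not divisible by 59; 59 is unramified.
Euler's criterion: 133^29 mod 59 = 1. Thus (133|59) = 1.
Legendre symbol 1 ⇒ 59 is split.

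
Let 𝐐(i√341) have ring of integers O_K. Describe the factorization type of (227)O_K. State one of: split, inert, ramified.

-341 mod 4 = 3, hence disc K = 4·(-341) = -1364 and O_K = ℤ[√-341].
Since gcd(227, -1364) = 1 the prime 227 does not ramify.
Legendre symbol by Euler's criterion: (-341/227) ≡ (-341)^113 ≡ 1 (mod 227), i.e. (-341/227) = 1.
Legendre symbol 1 ⇒ 227 is split.

splits completely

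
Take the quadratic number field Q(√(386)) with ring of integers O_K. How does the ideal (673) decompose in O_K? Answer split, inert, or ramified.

673 remains inert

Since 386 ≢ 1 mod 4, the ring of integers is ℤ[√386] with discriminant 4·386 = 1544.
673 ∤ 1544, so 673 is unramified.
Legendre symbol by Euler's criterion: (386/673) ≡ 386^336 ≡ 672 (mod 673), i.e. (386/673) = -1.
(386/673) = -1, so 673 is inert.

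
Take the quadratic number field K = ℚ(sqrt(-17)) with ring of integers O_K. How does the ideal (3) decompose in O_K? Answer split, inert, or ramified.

d = -17 ≡ 3 (mod 4), so O_K = ℤ[√-17] and disc(K) = 4d = -68.
Since gcd(3, -68) = 1 the prime 3 does not ramify.
Legendre symbol by Euler's criterion: (-17/3) ≡ (-17)^1 ≡ 1 (mod 3), i.e. (-17/3) = 1.
d is a quadratic residue mod p, hence 3 splits in O_K.

3 splits in O_K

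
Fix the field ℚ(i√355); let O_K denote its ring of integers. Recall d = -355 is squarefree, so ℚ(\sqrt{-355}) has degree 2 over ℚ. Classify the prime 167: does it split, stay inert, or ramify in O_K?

inert — (167) stays prime in O_K

-355 mod 4 = 1, hence disc K = -355 and O_K = ℤ[(1+√-355)/2].
167 ∤ -355, so 167 is unramified.
Legendre symbol by Euler's criterion: (-355/167) ≡ (-355)^83 ≡ 166 (mod 167), i.e. (-355/167) = -1.
Legendre symbol -1 ⇒ 167 is inert.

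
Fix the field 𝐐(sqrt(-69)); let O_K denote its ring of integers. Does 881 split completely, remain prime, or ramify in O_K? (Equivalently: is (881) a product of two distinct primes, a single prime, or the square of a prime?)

split

Since -69 ≢ 1 mod 4, the ring of integers is ℤ[√-69] with discriminant 4·(-69) = -276.
Since gcd(881, -276) = 1 the prime 881 does not ramify.
(-69/881) = 812^440 mod 881 = 1, giving Legendre symbol 1.
(-69/881) = 1, so 881 splits.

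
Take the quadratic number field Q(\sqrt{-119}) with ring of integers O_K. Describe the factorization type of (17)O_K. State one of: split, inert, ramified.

ramified

d = -119 ≡ 1 (mod 4), so O_K = ℤ[(1+√-119)/2] and disc(K) = d = -119.
Ramification test: 17 | -119. The prime 17 ramifies in K.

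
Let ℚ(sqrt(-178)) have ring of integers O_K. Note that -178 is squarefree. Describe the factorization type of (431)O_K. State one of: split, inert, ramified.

split

d = -178 ≡ 2 (mod 4), so O_K = ℤ[√-178] and disc(K) = 4d = -712.
Since gcd(431, -712) = 1 the prime 431 does not ramify.
Compute (-178/431) via Euler: 253^((431-1)/2) mod 431 = 1, so (-178/431) = 1.
Legendre symbol 1 ⇒ 431 is split.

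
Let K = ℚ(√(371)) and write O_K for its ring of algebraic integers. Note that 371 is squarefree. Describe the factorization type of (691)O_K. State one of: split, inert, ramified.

d = 371 ≡ 3 (mod 4), so O_K = ℤ[√371] and disc(K) = 4d = 1484.
691 ∤ 1484, so 691 is unramified.
Legendre symbol by Euler's criterion: (371/691) ≡ 371^345 ≡ 690 (mod 691), i.e. (371/691) = -1.
Legendre symbol -1 ⇒ 691 is inert.

remains prime (inert)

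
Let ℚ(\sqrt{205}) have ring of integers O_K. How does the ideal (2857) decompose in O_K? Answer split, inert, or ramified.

splits completely

205 mod 4 = 1, hence disc K = 205 and O_K = ℤ[(1+√205)/2].
2857 ∤ 205, so 2857 is unramified.
Compute (205/2857) via Euler: 205^((2857-1)/2) mod 2857 = 1, so (205/2857) = 1.
d is a quadratic residue mod p, hence 2857 splits in O_K.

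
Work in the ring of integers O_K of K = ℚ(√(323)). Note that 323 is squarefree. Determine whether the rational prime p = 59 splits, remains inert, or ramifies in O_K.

d = 323 ≡ 3 (mod 4), so O_K = ℤ[√323] and disc(K) = 4d = 1292.
59 ∤ 1292, so 59 is unramified.
Euler's criterion: 323^29 mod 59 = 1. Thus (323|59) = 1.
d is a quadratic residue mod p, hence 59 splits in O_K.

p splits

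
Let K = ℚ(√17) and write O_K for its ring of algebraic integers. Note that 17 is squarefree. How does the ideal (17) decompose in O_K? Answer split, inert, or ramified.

17 is ramified

d = 17 ≡ 1 (mod 4), so O_K = ℤ[(1+√17)/2] and disc(K) = d = 17.
Ramification test: 17 | 17. The prime 17 ramifies in K.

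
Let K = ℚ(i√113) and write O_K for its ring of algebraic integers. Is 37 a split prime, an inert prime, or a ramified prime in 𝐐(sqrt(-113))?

inert — (37) stays prime in O_K

Since -113 ≢ 1 mod 4, the ring of integers is ℤ[√-113] with discriminant 4·(-113) = -452.
37 ∤ -452, so 37 is unramified.
Euler's criterion: (-113)^18 mod 37 = 36. Thus (-113|37) = -1.
(-113/37) = -1, so 37 is inert.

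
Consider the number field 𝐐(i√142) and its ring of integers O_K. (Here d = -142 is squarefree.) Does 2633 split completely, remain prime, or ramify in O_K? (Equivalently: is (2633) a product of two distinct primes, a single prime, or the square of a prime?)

d = -142 ≡ 2 (mod 4), so O_K = ℤ[√-142] and disc(K) = 4d = -568.
2633 ∤ -568, so 2633 is unramified.
(-142/2633) = 2491^1316 mod 2633 = 1, giving Legendre symbol 1.
(-142/2633) = 1, so 2633 splits.

split — (2633) = 𝔭₁𝔭₂ with 𝔭₁ ≠ 𝔭₂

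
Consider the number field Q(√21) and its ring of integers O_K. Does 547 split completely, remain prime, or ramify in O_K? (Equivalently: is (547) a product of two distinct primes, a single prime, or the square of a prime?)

21 mod 4 = 1, hence disc K = 21 and O_K = ℤ[(1+√21)/2].
Since gcd(547, 21) = 1 the prime 547 does not ramify.
Euler's criterion: 21^273 mod 547 = 1. Thus (21|547) = 1.
d is a quadratic residue mod p, hence 547 splits in O_K.

547 splits in O_K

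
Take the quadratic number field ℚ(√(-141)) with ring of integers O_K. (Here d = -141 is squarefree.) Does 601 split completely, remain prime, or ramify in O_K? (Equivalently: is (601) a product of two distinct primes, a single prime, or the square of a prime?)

-141 mod 4 = 3, hence disc K = 4·(-141) = -564 and O_K = ℤ[√-141].
disc(K) = -564 is not divisible by 601; 601 is unramified.
Euler's criterion: (-141)^300 mod 601 = 1. Thus (-141|601) = 1.
(-141/601) = 1, so 601 splits.

p splits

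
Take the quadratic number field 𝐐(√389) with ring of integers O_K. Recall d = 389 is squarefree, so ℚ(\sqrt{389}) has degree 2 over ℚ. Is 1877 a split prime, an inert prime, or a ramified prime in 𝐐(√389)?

Since 389 ≡ 1 mod 4, the ring of integers is ℤ[(1+√389)/2] with discriminant 389.
Since gcd(1877, 389) = 1 the prime 1877 does not ramify.
Compute (389/1877) via Euler: 389^((1877-1)/2) mod 1877 = 1, so (389/1877) = 1.
Legendre symbol 1 ⇒ 1877 is split.

p splits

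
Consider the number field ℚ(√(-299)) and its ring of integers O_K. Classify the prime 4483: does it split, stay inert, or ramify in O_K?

Since -299 ≡ 1 mod 4, the ring of integers is ℤ[(1+√-299)/2] with discriminant -299.
disc(K) = -299 is not divisible by 4483; 4483 is unramified.
Compute (-299/4483) via Euler: 4184^((4483-1)/2) mod 4483 = 1, so (-299/4483) = 1.
d is a quadratic residue mod p, hence 4483 splits in O_K.

4483 splits in O_K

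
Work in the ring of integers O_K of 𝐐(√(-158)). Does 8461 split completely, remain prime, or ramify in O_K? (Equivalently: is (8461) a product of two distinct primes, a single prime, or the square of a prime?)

p is inert

Since -158 ≢ 1 mod 4, the ring of integers is ℤ[√-158] with discriminant 4·(-158) = -632.
disc(K) = -632 is not divisible by 8461; 8461 is unramified.
Euler's criterion: (-158)^4230 mod 8461 = 8460. Thus (-158|8461) = -1.
(-158/8461) = -1, so 8461 is inert.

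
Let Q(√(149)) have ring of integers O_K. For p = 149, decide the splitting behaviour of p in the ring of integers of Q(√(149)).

ramifies in O_K

149 mod 4 = 1, hence disc K = 149 and O_K = ℤ[(1+√149)/2].
disc(K) = 149 = 149·1, so p = 149 is ramified.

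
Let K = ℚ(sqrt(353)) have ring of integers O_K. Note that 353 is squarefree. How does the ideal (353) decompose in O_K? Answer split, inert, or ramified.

Since 353 ≡ 1 mod 4, the ring of integers is ℤ[(1+√353)/2] with discriminant 353.
353 divides disc(K) = 353, so 353 ramifies.

353 is ramified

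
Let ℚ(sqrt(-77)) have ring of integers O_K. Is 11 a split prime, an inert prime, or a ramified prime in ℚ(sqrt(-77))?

Since -77 ≢ 1 mod 4, the ring of integers is ℤ[√-77] with discriminant 4·(-77) = -308.
disc(K) = -308 = 11·(-28), so p = 11 is ramified.

ramifies in O_K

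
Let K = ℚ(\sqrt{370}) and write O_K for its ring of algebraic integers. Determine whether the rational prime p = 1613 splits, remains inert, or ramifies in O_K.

inert — (1613) stays prime in O_K

370 mod 4 = 2, hence disc K = 4·370 = 1480 and O_K = ℤ[√370].
1613 ∤ 1480, so 1613 is unramified.
Legendre symbol by Euler's criterion: (370/1613) ≡ 370^806 ≡ 1612 (mod 1613), i.e. (370/1613) = -1.
d is a non-residue mod p, hence 1613 remains inert in O_K.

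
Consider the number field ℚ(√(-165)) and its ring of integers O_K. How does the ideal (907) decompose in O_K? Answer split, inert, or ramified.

Since -165 ≢ 1 mod 4, the ring of integers is ℤ[√-165] with discriminant 4·(-165) = -660.
907 ∤ -660, so 907 is unramified.
Legendre symbol by Euler's criterion: (-165/907) ≡ (-165)^453 ≡ 1 (mod 907), i.e. (-165/907) = 1.
d is a quadratic residue mod p, hence 907 splits in O_K.

split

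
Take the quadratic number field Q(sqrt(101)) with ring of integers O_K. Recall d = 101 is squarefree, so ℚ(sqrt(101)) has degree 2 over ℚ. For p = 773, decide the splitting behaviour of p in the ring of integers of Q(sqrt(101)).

d = 101 ≡ 1 (mod 4), so O_K = ℤ[(1+√101)/2] and disc(K) = d = 101.
disc(K) = 101 is not divisible by 773; 773 is unramified.
(101/773) = 101^386 mod 773 = 772, giving Legendre symbol -1.
Legendre symbol -1 ⇒ 773 is inert.

inert — (773) stays prime in O_K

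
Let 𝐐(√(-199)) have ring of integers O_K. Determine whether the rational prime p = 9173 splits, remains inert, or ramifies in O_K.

Since -199 ≡ 1 mod 4, the ring of integers is ℤ[(1+√-199)/2] with discriminant -199.
disc(K) = -199 is not divisible by 9173; 9173 is unramified.
Legendre symbol by Euler's criterion: (-199/9173) ≡ (-199)^4586 ≡ 9172 (mod 9173), i.e. (-199/9173) = -1.
Legendre symbol -1 ⇒ 9173 is inert.

inert — (9173) stays prime in O_K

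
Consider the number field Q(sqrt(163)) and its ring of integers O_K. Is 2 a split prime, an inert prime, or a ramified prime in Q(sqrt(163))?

ramified

163 mod 4 = 3, hence disc K = 4·163 = 652 and O_K = ℤ[√163].
disc(K) = 652 = 2·326, so p = 2 is ramified.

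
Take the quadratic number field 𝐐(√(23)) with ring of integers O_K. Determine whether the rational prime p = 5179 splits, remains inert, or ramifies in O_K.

5179 remains inert

Since 23 ≢ 1 mod 4, the ring of integers is ℤ[√23] with discriminant 4·23 = 92.
Since gcd(5179, 92) = 1 the prime 5179 does not ramify.
Legendre symbol by Euler's criterion: (23/5179) ≡ 23^2589 ≡ 5178 (mod 5179), i.e. (23/5179) = -1.
d is a non-residue mod p, hence 5179 remains inert in O_K.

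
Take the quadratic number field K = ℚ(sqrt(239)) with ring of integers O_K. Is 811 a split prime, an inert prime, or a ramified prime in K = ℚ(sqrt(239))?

239 mod 4 = 3, hence disc K = 4·239 = 956 and O_K = ℤ[√239].
disc(K) = 956 is not divisible by 811; 811 is unramified.
Legendre symbol by Euler's criterion: (239/811) ≡ 239^405 ≡ 1 (mod 811), i.e. (239/811) = 1.
d is a quadratic residue mod p, hence 811 splits in O_K.

811 splits in O_K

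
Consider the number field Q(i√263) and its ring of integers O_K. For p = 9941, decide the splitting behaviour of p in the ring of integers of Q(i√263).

p splits

Since -263 ≡ 1 mod 4, the ring of integers is ℤ[(1+√-263)/2] with discriminant -263.
disc(K) = -263 is not divisible by 9941; 9941 is unramified.
Legendre symbol by Euler's criterion: (-263/9941) ≡ (-263)^4970 ≡ 1 (mod 9941), i.e. (-263/9941) = 1.
d is a quadratic residue mod p, hence 9941 splits in O_K.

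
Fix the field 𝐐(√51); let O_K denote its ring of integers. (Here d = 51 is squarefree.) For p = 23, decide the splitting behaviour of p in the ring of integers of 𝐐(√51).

inert

Since 51 ≢ 1 mod 4, the ring of integers is ℤ[√51] with discriminant 4·51 = 204.
Since gcd(23, 204) = 1 the prime 23 does not ramify.
Legendre symbol by Euler's criterion: (51/23) ≡ 51^11 ≡ 22 (mod 23), i.e. (51/23) = -1.
Legendre symbol -1 ⇒ 23 is inert.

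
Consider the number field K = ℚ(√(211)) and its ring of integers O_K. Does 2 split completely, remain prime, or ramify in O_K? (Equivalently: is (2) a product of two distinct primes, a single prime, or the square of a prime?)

Since 211 ≢ 1 mod 4, the ring of integers is ℤ[√211] with discriminant 4·211 = 844.
2 divides disc(K) = 844, so 2 ramifies.

2 is ramified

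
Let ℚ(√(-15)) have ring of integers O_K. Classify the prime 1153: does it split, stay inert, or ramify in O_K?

d = -15 ≡ 1 (mod 4), so O_K = ℤ[(1+√-15)/2] and disc(K) = d = -15.
1153 ∤ -15, so 1153 is unramified.
Legendre symbol by Euler's criterion: (-15/1153) ≡ (-15)^576 ≡ 1152 (mod 1153), i.e. (-15/1153) = -1.
(-15/1153) = -1, so 1153 is inert.

remains prime (inert)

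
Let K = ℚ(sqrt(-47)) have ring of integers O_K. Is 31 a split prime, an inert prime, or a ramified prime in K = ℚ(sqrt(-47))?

Since -47 ≡ 1 mod 4, the ring of integers is ℤ[(1+√-47)/2] with discriminant -47.
disc(K) = -47 is not divisible by 31; 31 is unramified.
Compute (-47/31) via Euler: 15^((31-1)/2) mod 31 = 30, so (-47/31) = -1.
(-47/31) = -1, so 31 is inert.

p is inert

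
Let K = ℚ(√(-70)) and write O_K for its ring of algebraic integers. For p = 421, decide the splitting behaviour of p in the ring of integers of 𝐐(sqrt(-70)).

d = -70 ≡ 2 (mod 4), so O_K = ℤ[√-70] and disc(K) = 4d = -280.
Since gcd(421, -280) = 1 the prime 421 does not ramify.
Legendre symbol by Euler's criterion: (-70/421) ≡ (-70)^210 ≡ 420 (mod 421), i.e. (-70/421) = -1.
(-70/421) = -1, so 421 is inert.

inert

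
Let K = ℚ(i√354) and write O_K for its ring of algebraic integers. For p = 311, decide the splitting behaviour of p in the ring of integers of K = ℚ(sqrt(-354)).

d = -354 ≡ 2 (mod 4), so O_K = ℤ[√-354] and disc(K) = 4d = -1416.
disc(K) = -1416 is not divisible by 311; 311 is unramified.
Euler's criterion: (-354)^155 mod 311 = 1. Thus (-354|311) = 1.
Legendre symbol 1 ⇒ 311 is split.

split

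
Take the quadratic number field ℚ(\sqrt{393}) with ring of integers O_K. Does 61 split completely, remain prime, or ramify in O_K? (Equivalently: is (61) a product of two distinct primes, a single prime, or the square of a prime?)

393 mod 4 = 1, hence disc K = 393 and O_K = ℤ[(1+√393)/2].
disc(K) = 393 is not divisible by 61; 61 is unramified.
Compute (393/61) via Euler: 27^((61-1)/2) mod 61 = 1, so (393/61) = 1.
(393/61) = 1, so 61 splits.

61 splits in O_K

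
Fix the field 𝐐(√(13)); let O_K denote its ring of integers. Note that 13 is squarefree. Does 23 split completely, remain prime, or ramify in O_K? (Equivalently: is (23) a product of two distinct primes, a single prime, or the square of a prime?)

Since 13 ≡ 1 mod 4, the ring of integers is ℤ[(1+√13)/2] with discriminant 13.
23 ∤ 13, so 23 is unramified.
Legendre symbol by Euler's criterion: (13/23) ≡ 13^11 ≡ 1 (mod 23), i.e. (13/23) = 1.
(13/23) = 1, so 23 splits.

p splits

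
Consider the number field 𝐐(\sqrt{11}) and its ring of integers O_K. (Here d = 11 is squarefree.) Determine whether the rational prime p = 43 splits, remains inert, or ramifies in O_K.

Since 11 ≢ 1 mod 4, the ring of integers is ℤ[√11] with discriminant 4·11 = 44.
disc(K) = 44 is not divisible by 43; 43 is unramified.
Compute (11/43) via Euler: 11^((43-1)/2) mod 43 = 1, so (11/43) = 1.
Legendre symbol 1 ⇒ 43 is split.

p splits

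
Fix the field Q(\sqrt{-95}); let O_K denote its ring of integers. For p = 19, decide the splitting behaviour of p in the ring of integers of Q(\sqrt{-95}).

ramified — (19) = 𝔭²

d = -95 ≡ 1 (mod 4), so O_K = ℤ[(1+√-95)/2] and disc(K) = d = -95.
Ramification test: 19 | -95. The prime 19 ramifies in K.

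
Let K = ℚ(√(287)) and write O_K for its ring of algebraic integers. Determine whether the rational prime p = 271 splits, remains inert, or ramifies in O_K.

Since 287 ≢ 1 mod 4, the ring of integers is ℤ[√287] with discriminant 4·287 = 1148.
271 ∤ 1148, so 271 is unramified.
Euler's criterion: 287^135 mod 271 = 1. Thus (287|271) = 1.
Legendre symbol 1 ⇒ 271 is split.

split — (271) = 𝔭₁𝔭₂ with 𝔭₁ ≠ 𝔭₂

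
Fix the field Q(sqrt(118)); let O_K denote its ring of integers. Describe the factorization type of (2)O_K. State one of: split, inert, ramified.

ramified — (2) = 𝔭²

d = 118 ≡ 2 (mod 4), so O_K = ℤ[√118] and disc(K) = 4d = 472.
2 divides disc(K) = 472, so 2 ramifies.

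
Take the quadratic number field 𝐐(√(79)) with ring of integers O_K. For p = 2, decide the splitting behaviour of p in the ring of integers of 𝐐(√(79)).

p ramifies

79 mod 4 = 3, hence disc K = 4·79 = 316 and O_K = ℤ[√79].
disc(K) = 316 = 2·158, so p = 2 is ramified.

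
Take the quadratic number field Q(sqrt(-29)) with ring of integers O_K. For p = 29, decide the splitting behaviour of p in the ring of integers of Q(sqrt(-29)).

ramifies in O_K

Since -29 ≢ 1 mod 4, the ring of integers is ℤ[√-29] with discriminant 4·(-29) = -116.
disc(K) = -116 = 29·(-4), so p = 29 is ramified.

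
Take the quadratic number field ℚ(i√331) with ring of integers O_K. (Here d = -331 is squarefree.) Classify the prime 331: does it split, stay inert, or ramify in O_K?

ramified — (331) = 𝔭²

-331 mod 4 = 1, hence disc K = -331 and O_K = ℤ[(1+√-331)/2].
disc(K) = -331 = 331·(-1), so p = 331 is ramified.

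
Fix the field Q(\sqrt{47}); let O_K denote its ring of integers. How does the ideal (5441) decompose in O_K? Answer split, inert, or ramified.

splits completely

47 mod 4 = 3, hence disc K = 4·47 = 188 and O_K = ℤ[√47].
disc(K) = 188 is not divisible by 5441; 5441 is unramified.
(47/5441) = 47^2720 mod 5441 = 1, giving Legendre symbol 1.
d is a quadratic residue mod p, hence 5441 splits in O_K.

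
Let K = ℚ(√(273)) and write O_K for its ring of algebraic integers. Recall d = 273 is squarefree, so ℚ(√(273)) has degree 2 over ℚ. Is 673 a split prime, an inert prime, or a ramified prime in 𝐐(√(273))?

Since 273 ≡ 1 mod 4, the ring of integers is ℤ[(1+√273)/2] with discriminant 273.
disc(K) = 273 is not divisible by 673; 673 is unramified.
Euler's criterion: 273^336 mod 673 = 1. Thus (273|673) = 1.
Legendre symbol 1 ⇒ 673 is split.

split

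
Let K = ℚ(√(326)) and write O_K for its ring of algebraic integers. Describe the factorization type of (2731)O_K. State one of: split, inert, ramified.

d = 326 ≡ 2 (mod 4), so O_K = ℤ[√326] and disc(K) = 4d = 1304.
disc(K) = 1304 is not divisible by 2731; 2731 is unramified.
Legendre symbol by Euler's criterion: (326/2731) ≡ 326^1365 ≡ 2730 (mod 2731), i.e. (326/2731) = -1.
d is a non-residue mod p, hence 2731 remains inert in O_K.

p is inert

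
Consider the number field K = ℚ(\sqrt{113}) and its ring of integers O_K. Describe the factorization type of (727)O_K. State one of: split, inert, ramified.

727 splits in O_K

Since 113 ≡ 1 mod 4, the ring of integers is ℤ[(1+√113)/2] with discriminant 113.
disc(K) = 113 is not divisible by 727; 727 is unramified.
Legendre symbol by Euler's criterion: (113/727) ≡ 113^363 ≡ 1 (mod 727), i.e. (113/727) = 1.
Legendre symbol 1 ⇒ 727 is split.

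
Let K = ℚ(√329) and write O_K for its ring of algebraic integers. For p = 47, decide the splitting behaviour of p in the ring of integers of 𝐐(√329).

p ramifies

329 mod 4 = 1, hence disc K = 329 and O_K = ℤ[(1+√329)/2].
Ramification test: 47 | 329. The prime 47 ramifies in K.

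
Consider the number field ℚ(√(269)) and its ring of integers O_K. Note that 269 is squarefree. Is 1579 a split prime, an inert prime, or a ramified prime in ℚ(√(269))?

inert

d = 269 ≡ 1 (mod 4), so O_K = ℤ[(1+√269)/2] and disc(K) = d = 269.
1579 ∤ 269, so 1579 is unramified.
(269/1579) = 269^789 mod 1579 = 1578, giving Legendre symbol -1.
(269/1579) = -1, so 1579 is inert.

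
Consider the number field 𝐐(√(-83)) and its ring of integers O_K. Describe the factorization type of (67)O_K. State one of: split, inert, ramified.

inert — (67) stays prime in O_K

Since -83 ≡ 1 mod 4, the ring of integers is ℤ[(1+√-83)/2] with discriminant -83.
67 ∤ -83, so 67 is unramified.
(-83/67) = 51^33 mod 67 = 66, giving Legendre symbol -1.
d is a non-residue mod p, hence 67 remains inert in O_K.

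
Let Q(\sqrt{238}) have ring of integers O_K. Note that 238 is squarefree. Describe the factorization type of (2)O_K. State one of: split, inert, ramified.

ramified

238 mod 4 = 2, hence disc K = 4·238 = 952 and O_K = ℤ[√238].
disc(K) = 952 = 2·476, so p = 2 is ramified.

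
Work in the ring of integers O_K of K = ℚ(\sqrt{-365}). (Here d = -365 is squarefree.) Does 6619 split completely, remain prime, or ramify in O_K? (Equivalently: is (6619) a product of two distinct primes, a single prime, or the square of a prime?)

-365 mod 4 = 3, hence disc K = 4·(-365) = -1460 and O_K = ℤ[√-365].
disc(K) = -1460 is not divisible by 6619; 6619 is unramified.
Legendre symbol by Euler's criterion: (-365/6619) ≡ (-365)^3309 ≡ 6618 (mod 6619), i.e. (-365/6619) = -1.
d is a non-residue mod p, hence 6619 remains inert in O_K.

remains prime (inert)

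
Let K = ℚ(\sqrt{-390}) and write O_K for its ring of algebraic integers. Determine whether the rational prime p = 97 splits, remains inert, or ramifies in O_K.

p splits

Since -390 ≢ 1 mod 4, the ring of integers is ℤ[√-390] with discriminant 4·(-390) = -1560.
97 ∤ -1560, so 97 is unramified.
Legendre symbol by Euler's criterion: (-390/97) ≡ (-390)^48 ≡ 1 (mod 97), i.e. (-390/97) = 1.
d is a quadratic residue mod p, hence 97 splits in O_K.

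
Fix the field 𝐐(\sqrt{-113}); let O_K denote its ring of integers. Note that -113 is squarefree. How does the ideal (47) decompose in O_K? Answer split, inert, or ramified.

-113 mod 4 = 3, hence disc K = 4·(-113) = -452 and O_K = ℤ[√-113].
disc(K) = -452 is not divisible by 47; 47 is unramified.
Euler's criterion: (-113)^23 mod 47 = 1. Thus (-113|47) = 1.
(-113/47) = 1, so 47 splits.

split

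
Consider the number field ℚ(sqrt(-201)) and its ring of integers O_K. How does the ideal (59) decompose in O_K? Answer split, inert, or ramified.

Since -201 ≢ 1 mod 4, the ring of integers is ℤ[√-201] with discriminant 4·(-201) = -804.
disc(K) = -804 is not divisible by 59; 59 is unramified.
Compute (-201/59) via Euler: 35^((59-1)/2) mod 59 = 1, so (-201/59) = 1.
(-201/59) = 1, so 59 splits.

split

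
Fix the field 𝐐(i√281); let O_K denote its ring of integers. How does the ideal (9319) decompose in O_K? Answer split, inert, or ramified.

-281 mod 4 = 3, hence disc K = 4·(-281) = -1124 and O_K = ℤ[√-281].
Since gcd(9319, -1124) = 1 the prime 9319 does not ramify.
(-281/9319) = 9038^4659 mod 9319 = 1, giving Legendre symbol 1.
Legendre symbol 1 ⇒ 9319 is split.

split — (9319) = 𝔭₁𝔭₂ with 𝔭₁ ≠ 𝔭₂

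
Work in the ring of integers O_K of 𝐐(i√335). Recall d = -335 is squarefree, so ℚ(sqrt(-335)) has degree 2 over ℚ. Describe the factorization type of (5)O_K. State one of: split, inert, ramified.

-335 mod 4 = 1, hence disc K = -335 and O_K = ℤ[(1+√-335)/2].
5 divides disc(K) = -335, so 5 ramifies.

5 is ramified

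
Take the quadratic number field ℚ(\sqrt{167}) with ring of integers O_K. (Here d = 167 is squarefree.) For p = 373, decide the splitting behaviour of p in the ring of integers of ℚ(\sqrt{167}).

remains prime (inert)

d = 167 ≡ 3 (mod 4), so O_K = ℤ[√167] and disc(K) = 4d = 668.
373 ∤ 668, so 373 is unramified.
Legendre symbol by Euler's criterion: (167/373) ≡ 167^186 ≡ 372 (mod 373), i.e. (167/373) = -1.
(167/373) = -1, so 373 is inert.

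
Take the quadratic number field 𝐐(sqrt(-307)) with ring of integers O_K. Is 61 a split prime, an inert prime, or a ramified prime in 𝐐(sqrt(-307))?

inert — (61) stays prime in O_K

-307 mod 4 = 1, hence disc K = -307 and O_K = ℤ[(1+√-307)/2].
61 ∤ -307, so 61 is unramified.
Legendre symbol by Euler's criterion: (-307/61) ≡ (-307)^30 ≡ 60 (mod 61), i.e. (-307/61) = -1.
(-307/61) = -1, so 61 is inert.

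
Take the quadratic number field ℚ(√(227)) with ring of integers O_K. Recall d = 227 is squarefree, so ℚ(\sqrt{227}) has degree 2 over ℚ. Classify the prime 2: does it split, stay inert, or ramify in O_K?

227 mod 4 = 3, hence disc K = 4·227 = 908 and O_K = ℤ[√227].
Ramification test: 2 | 908. The prime 2 ramifies in K.

p ramifies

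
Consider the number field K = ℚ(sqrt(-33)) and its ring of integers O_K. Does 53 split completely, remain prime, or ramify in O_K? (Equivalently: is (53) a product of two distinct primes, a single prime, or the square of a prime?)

remains prime (inert)

-33 mod 4 = 3, hence disc K = 4·(-33) = -132 and O_K = ℤ[√-33].
Since gcd(53, -132) = 1 the prime 53 does not ramify.
Compute (-33/53) via Euler: 20^((53-1)/2) mod 53 = 52, so (-33/53) = -1.
d is a non-residue mod p, hence 53 remains inert in O_K.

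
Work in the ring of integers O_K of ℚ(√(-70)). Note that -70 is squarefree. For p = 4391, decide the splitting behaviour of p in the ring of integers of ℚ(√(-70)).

-70 mod 4 = 2, hence disc K = 4·(-70) = -280 and O_K = ℤ[√-70].
Since gcd(4391, -280) = 1 the prime 4391 does not ramify.
(-70/4391) = 4321^2195 mod 4391 = 1, giving Legendre symbol 1.
(-70/4391) = 1, so 4391 splits.

p splits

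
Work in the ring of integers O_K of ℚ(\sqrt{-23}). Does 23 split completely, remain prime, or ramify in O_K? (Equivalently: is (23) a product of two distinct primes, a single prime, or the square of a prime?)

Since -23 ≡ 1 mod 4, the ring of integers is ℤ[(1+√-23)/2] with discriminant -23.
Ramification test: 23 | -23. The prime 23 ramifies in K.

ramified — (23) = 𝔭²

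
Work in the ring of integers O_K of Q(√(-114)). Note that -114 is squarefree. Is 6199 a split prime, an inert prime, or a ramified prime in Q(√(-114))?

6199 remains inert

d = -114 ≡ 2 (mod 4), so O_K = ℤ[√-114] and disc(K) = 4d = -456.
Since gcd(6199, -456) = 1 the prime 6199 does not ramify.
Legendre symbol by Euler's criterion: (-114/6199) ≡ (-114)^3099 ≡ 6198 (mod 6199), i.e. (-114/6199) = -1.
d is a non-residue mod p, hence 6199 remains inert in O_K.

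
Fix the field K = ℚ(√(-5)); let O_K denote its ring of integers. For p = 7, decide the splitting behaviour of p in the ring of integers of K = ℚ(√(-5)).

Since -5 ≢ 1 mod 4, the ring of integers is ℤ[√-5] with discriminant 4·(-5) = -20.
7 ∤ -20, so 7 is unramified.
(-5/7) = 2^3 mod 7 = 1, giving Legendre symbol 1.
d is a quadratic residue mod p, hence 7 splits in O_K.

splits completely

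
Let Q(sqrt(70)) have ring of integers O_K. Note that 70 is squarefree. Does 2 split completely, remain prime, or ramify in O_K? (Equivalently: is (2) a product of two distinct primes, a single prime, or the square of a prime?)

Since 70 ≢ 1 mod 4, the ring of integers is ℤ[√70] with discriminant 4·70 = 280.
2 divides disc(K) = 280, so 2 ramifies.

ramified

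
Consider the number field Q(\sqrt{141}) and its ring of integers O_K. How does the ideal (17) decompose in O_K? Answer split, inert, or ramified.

d = 141 ≡ 1 (mod 4), so O_K = ℤ[(1+√141)/2] and disc(K) = d = 141.
disc(K) = 141 is not divisible by 17; 17 is unramified.
Compute (141/17) via Euler: 5^((17-1)/2) mod 17 = 16, so (141/17) = -1.
(141/17) = -1, so 17 is inert.

remains prime (inert)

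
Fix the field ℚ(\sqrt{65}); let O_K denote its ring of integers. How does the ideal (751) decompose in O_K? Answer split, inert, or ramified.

splits completely

65 mod 4 = 1, hence disc K = 65 and O_K = ℤ[(1+√65)/2].
751 ∤ 65, so 751 is unramified.
Legendre symbol by Euler's criterion: (65/751) ≡ 65^375 ≡ 1 (mod 751), i.e. (65/751) = 1.
d is a quadratic residue mod p, hence 751 splits in O_K.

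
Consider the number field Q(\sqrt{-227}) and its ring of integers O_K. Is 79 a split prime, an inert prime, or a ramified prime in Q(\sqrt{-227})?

79 splits in O_K

-227 mod 4 = 1, hence disc K = -227 and O_K = ℤ[(1+√-227)/2].
79 ∤ -227, so 79 is unramified.
Euler's criterion: (-227)^39 mod 79 = 1. Thus (-227|79) = 1.
(-227/79) = 1, so 79 splits.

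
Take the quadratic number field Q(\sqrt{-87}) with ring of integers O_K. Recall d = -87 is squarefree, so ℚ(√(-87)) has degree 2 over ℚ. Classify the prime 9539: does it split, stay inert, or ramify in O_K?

d = -87 ≡ 1 (mod 4), so O_K = ℤ[(1+√-87)/2] and disc(K) = d = -87.
Since gcd(9539, -87) = 1 the prime 9539 does not ramify.
Compute (-87/9539) via Euler: 9452^((9539-1)/2) mod 9539 = 1, so (-87/9539) = 1.
(-87/9539) = 1, so 9539 splits.

split — (9539) = 𝔭₁𝔭₂ with 𝔭₁ ≠ 𝔭₂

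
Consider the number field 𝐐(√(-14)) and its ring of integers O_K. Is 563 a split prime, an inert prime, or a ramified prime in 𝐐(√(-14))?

Since -14 ≢ 1 mod 4, the ring of integers is ℤ[√-14] with discriminant 4·(-14) = -56.
Since gcd(563, -56) = 1 the prime 563 does not ramify.
Compute (-14/563) via Euler: 549^((563-1)/2) mod 563 = 1, so (-14/563) = 1.
(-14/563) = 1, so 563 splits.

split — (563) = 𝔭₁𝔭₂ with 𝔭₁ ≠ 𝔭₂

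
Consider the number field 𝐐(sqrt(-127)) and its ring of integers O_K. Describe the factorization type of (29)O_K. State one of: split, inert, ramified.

d = -127 ≡ 1 (mod 4), so O_K = ℤ[(1+√-127)/2] and disc(K) = d = -127.
disc(K) = -127 is not divisible by 29; 29 is unramified.
Legendre symbol by Euler's criterion: (-127/29) ≡ (-127)^14 ≡ 28 (mod 29), i.e. (-127/29) = -1.
d is a non-residue mod p, hence 29 remains inert in O_K.

inert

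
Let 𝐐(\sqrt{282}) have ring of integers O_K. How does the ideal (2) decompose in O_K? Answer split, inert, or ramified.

ramified — (2) = 𝔭²

282 mod 4 = 2, hence disc K = 4·282 = 1128 and O_K = ℤ[√282].
2 divides disc(K) = 1128, so 2 ramifies.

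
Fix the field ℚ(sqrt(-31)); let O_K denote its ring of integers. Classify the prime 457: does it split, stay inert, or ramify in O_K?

p is inert

d = -31 ≡ 1 (mod 4), so O_K = ℤ[(1+√-31)/2] and disc(K) = d = -31.
Since gcd(457, -31) = 1 the prime 457 does not ramify.
Euler's criterion: (-31)^228 mod 457 = 456. Thus (-31|457) = -1.
(-31/457) = -1, so 457 is inert.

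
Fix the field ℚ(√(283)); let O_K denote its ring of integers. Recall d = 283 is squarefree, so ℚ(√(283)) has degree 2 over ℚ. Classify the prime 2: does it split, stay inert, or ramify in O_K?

p ramifies

Since 283 ≢ 1 mod 4, the ring of integers is ℤ[√283] with discriminant 4·283 = 1132.
Ramification test: 2 | 1132. The prime 2 ramifies in K.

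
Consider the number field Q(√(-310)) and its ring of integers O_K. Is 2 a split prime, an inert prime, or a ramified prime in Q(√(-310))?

ramified — (2) = 𝔭²

-310 mod 4 = 2, hence disc K = 4·(-310) = -1240 and O_K = ℤ[√-310].
disc(K) = -1240 = 2·(-620), so p = 2 is ramified.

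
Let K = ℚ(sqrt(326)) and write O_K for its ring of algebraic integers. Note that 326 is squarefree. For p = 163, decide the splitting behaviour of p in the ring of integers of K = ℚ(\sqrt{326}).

326 mod 4 = 2, hence disc K = 4·326 = 1304 and O_K = ℤ[√326].
Ramification test: 163 | 1304. The prime 163 ramifies in K.

163 is ramified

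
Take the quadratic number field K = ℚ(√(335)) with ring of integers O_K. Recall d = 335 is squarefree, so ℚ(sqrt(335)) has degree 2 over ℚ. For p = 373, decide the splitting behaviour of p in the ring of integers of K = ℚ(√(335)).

p splits

d = 335 ≡ 3 (mod 4), so O_K = ℤ[√335] and disc(K) = 4d = 1340.
Since gcd(373, 1340) = 1 the prime 373 does not ramify.
Compute (335/373) via Euler: 335^((373-1)/2) mod 373 = 1, so (335/373) = 1.
(335/373) = 1, so 373 splits.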